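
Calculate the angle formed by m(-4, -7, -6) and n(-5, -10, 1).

m·n = (-4)·(-5) + (-7)·(-10) + (-6)·1 = 20 + 70 - 6 = 84
|m| = √((-4)² + (-7)² + (-6)²) = √101 ≈ 10.05
|n| = √((-5)² + (-10)² + 1²) = √126 ≈ 11.22
cos θ = (m·n)/(|m||n|) = 84/(10.05·11.22) ≈ 0.7446
θ = arccos(0.7446) ≈ 41.87°

41.87°


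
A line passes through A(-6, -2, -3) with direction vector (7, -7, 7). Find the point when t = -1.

P(t) = A + t·d
  = (-6 + 7·(-1), -2 + (-7)·(-1), -3 + 7·(-1))
  = (-6 - 7, -2 + 7, -3 - 7)
  = (-13, 5, -10)

(-13, 5, -10)


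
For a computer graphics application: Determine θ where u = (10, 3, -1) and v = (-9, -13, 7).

u·v = 10·(-9) + 3·(-13) + (-1)·7 = -90 - 39 - 7 = -136
|u| = √(10² + 3² + (-1)²) = √110 ≈ 10.49
|v| = √((-9)² + (-13)² + 7²) = √299 ≈ 17.29
cos θ = (u·v)/(|u||v|) = -136/(10.49·17.29) ≈ -0.7499
θ = arccos(-0.7499) ≈ 138.6°

138.6°


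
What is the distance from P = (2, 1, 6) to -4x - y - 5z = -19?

distance = |a·x₀ + b·y₀ + c·z₀ - d| / √(a² + b² + c²)
  = |(-4)·2 + (-1)·1 + (-5)·6 - (-19)| / √((-4)² + (-1)² + (-5)²)
  = |-8 - 1 - 30 + 19| / √(16 + 1 + 25)
  = |-20| / √42
  = 20 / 6.481
  ≈ 3.086

3.086


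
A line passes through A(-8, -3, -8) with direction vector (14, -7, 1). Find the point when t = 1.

P(t) = A + t·d
  = (-8 + 14·1, -3 + (-7)·1, -8 + 1·1)
  = (-8 + 14, -3 - 7, -8 + 1)
  = (6, -10, -7)

(6, -10, -7)


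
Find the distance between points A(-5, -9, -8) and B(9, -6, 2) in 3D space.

d = √[(x₂-x₁)² + (y₂-y₁)² + (z₂-z₁)²]
  = √[14² + 3² + 10²]
  = √[196 + 9 + 100]
  = √305
  ≈ 17.46

17.46


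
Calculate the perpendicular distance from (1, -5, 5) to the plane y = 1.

distance = |a·x₀ + b·y₀ + c·z₀ - d| / √(a² + b² + c²)
  = |0·1 + 1·(-5) + 0·5 - 1| / √(0² + 1² + 0²)
  = |0 - 5 + 0 - 1| / √(0 + 1 + 0)
  = |-6| / √1
  = 6 / 1
  ≈ 6

6


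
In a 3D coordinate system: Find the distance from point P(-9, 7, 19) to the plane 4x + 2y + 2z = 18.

distance = |a·x₀ + b·y₀ + c·z₀ - d| / √(a² + b² + c²)
  = |4·(-9) + 2·7 + 2·19 - 18| / √(4² + 2² + 2²)
  = |-36 + 14 + 38 - 18| / √(16 + 4 + 4)
  = |-2| / √24
  = 2 / 4.899
  ≈ 0.4082

0.4082


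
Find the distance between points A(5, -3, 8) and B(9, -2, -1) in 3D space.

d = √[(x₂-x₁)² + (y₂-y₁)² + (z₂-z₁)²]
  = √[4² + 1² + (-9)²]
  = √[16 + 1 + 81]
  = √98
  ≈ 9.899

9.899


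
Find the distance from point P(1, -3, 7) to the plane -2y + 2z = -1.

distance = |a·x₀ + b·y₀ + c·z₀ - d| / √(a² + b² + c²)
  = |0·1 + (-2)·(-3) + 2·7 - (-1)| / √(0² + (-2)² + 2²)
  = |0 + 6 + 14 + 1| / √(0 + 4 + 4)
  = |21| / √8
  = 21 / 2.828
  ≈ 7.425

7.425


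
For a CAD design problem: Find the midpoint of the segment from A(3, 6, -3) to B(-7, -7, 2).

M = ((x₁+x₂)/2, (y₁+y₂)/2, (z₁+z₂)/2)
  = ((3 - 7)/2, (6 - 7)/2, (-3 + 2)/2)
  = (-4/2, -1/2, -1/2)
  = (-2, -0.5, -0.5)

(-2, -0.5, -0.5)


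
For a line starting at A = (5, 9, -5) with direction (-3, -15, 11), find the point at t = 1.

P(t) = A + t·d
  = (5 + (-3)·1, 9 + (-15)·1, -5 + 11·1)
  = (5 - 3, 9 - 15, -5 + 11)
  = (2, -6, 6)

(2, -6, 6)


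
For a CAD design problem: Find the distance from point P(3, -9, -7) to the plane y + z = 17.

distance = |a·x₀ + b·y₀ + c·z₀ - d| / √(a² + b² + c²)
  = |0·3 + 1·(-9) + 1·(-7) - 17| / √(0² + 1² + 1²)
  = |0 - 9 - 7 - 17| / √(0 + 1 + 1)
  = |-33| / √2
  = 33 / 1.414
  ≈ 23.33

23.33


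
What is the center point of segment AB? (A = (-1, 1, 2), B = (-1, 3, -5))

M = ((x₁+x₂)/2, (y₁+y₂)/2, (z₁+z₂)/2)
  = ((-1 - 1)/2, (1 + 3)/2, (2 - 5)/2)
  = (-2/2, 4/2, -3/2)
  = (-1, 2, -1.5)

(-1, 2, -1.5)


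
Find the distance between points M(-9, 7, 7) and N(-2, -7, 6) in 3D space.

d = √[(x₂-x₁)² + (y₂-y₁)² + (z₂-z₁)²]
  = √[7² + (-14)² + (-1)²]
  = √[49 + 196 + 1]
  = √246
  ≈ 15.68

15.68


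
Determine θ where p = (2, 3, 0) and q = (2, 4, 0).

p·q = 2·2 + 3·4 + 0·0 = 4 + 12 + 0 = 16
|p| = √(2² + 3² + 0²) = √13 ≈ 3.606
|q| = √(2² + 4² + 0²) = √20 ≈ 4.472
cos θ = (p·q)/(|p||q|) = 16/(3.606·4.472) ≈ 0.9923
θ = arccos(0.9923) ≈ 7.125°

7.125°


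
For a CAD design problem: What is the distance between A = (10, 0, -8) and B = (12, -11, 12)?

d = √[(x₂-x₁)² + (y₂-y₁)² + (z₂-z₁)²]
  = √[2² + (-11)² + 20²]
  = √[4 + 121 + 400]
  = √525
  ≈ 22.91

22.91


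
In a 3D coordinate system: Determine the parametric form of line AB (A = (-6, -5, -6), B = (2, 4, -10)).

Direction vector d = B - A = (2 + 6, 4 + 5, -10 + 6) = (8, 9, -4)
Parametric form r = A + t·d:
x = -6 + 8t, y = -5 + 9t, z = -6 - 4t

x = -6 + 8t, y = -5 + 9t, z = -6 - 4t


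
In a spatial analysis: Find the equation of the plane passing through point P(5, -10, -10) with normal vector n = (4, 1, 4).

The plane through P with normal n = (a, b, c) satisfies n·(r - P) = 0,
i.e. ax + by + cz = a·x₀ + b·y₀ + c·z₀.
d = 4·5 + 1·(-10) + 4·(-10)
  = 20 - 10 - 40
  = -30
Equation: 4x + y + 4z = -30

4x + y + 4z = -30


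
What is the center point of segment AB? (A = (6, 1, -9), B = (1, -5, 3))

M = ((x₁+x₂)/2, (y₁+y₂)/2, (z₁+z₂)/2)
  = ((6 + 1)/2, (1 - 5)/2, (-9 + 3)/2)
  = (7/2, -4/2, -6/2)
  = (3.5, -2, -3)

(3.5, -2, -3)


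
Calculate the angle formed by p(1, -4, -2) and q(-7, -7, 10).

p·q = 1·(-7) + (-4)·(-7) + (-2)·10 = -7 + 28 - 20 = 1
|p| = √(1² + (-4)² + (-2)²) = √21 ≈ 4.583
|q| = √((-7)² + (-7)² + 10²) = √198 ≈ 14.07
cos θ = (p·q)/(|p||q|) = 1/(4.583·14.07) ≈ 0.01551
θ = arccos(0.01551) ≈ 89.11°

89.11°


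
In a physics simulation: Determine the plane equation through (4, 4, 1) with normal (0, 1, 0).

The plane through P with normal n = (a, b, c) satisfies n·(r - P) = 0,
i.e. ax + by + cz = a·x₀ + b·y₀ + c·z₀.
d = 0·4 + 1·4 + 0·1
  = 0 + 4 + 0
  = 4
Equation: y = 4

y = 4


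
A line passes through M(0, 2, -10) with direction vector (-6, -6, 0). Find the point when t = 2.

P(t) = M + t·d
  = (0 + (-6)·2, 2 + (-6)·2, -10 + 0·2)
  = (0 - 12, 2 - 12, -10 + 0)
  = (-12, -10, -10)

(-12, -10, -10)


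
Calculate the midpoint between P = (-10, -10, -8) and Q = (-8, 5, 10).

M = ((x₁+x₂)/2, (y₁+y₂)/2, (z₁+z₂)/2)
  = ((-10 - 8)/2, (-10 + 5)/2, (-8 + 10)/2)
  = (-18/2, -5/2, 2/2)
  = (-9, -2.5, 1)

(-9, -2.5, 1)


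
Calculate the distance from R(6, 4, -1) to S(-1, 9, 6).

d = √[(x₂-x₁)² + (y₂-y₁)² + (z₂-z₁)²]
  = √[(-7)² + 5² + 7²]
  = √[49 + 25 + 49]
  = √123
  ≈ 11.09

11.09


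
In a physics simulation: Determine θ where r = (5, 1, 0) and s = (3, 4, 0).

r·s = 5·3 + 1·4 + 0·0 = 15 + 4 + 0 = 19
|r| = √(5² + 1² + 0²) = √26 ≈ 5.099
|s| = √(3² + 4² + 0²) = √25 ≈ 5
cos θ = (r·s)/(|r||s|) = 19/(5.099·5) ≈ 0.7452
θ = arccos(0.7452) ≈ 41.82°

41.82°


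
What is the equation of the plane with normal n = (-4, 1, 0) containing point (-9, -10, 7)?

The plane through P with normal n = (a, b, c) satisfies n·(r - P) = 0,
i.e. ax + by + cz = a·x₀ + b·y₀ + c·z₀.
d = (-4)·(-9) + 1·(-10) + 0·7
  = 36 - 10 + 0
  = 26
Equation: -4x + y = 26

-4x + y = 26


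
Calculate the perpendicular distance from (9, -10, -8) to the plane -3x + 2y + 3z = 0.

distance = |a·x₀ + b·y₀ + c·z₀ - d| / √(a² + b² + c²)
  = |(-3)·9 + 2·(-10) + 3·(-8) - 0| / √((-3)² + 2² + 3²)
  = |-27 - 20 - 24 + 0| / √(9 + 4 + 9)
  = |-71| / √22
  = 71 / 4.69
  ≈ 15.14

15.14


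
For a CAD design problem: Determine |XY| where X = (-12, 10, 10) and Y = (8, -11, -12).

d = √[(x₂-x₁)² + (y₂-y₁)² + (z₂-z₁)²]
  = √[20² + (-21)² + (-22)²]
  = √[400 + 441 + 484]
  = √1325
  ≈ 36.4

36.4


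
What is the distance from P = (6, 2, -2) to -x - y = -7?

distance = |a·x₀ + b·y₀ + c·z₀ - d| / √(a² + b² + c²)
  = |(-1)·6 + (-1)·2 + 0·(-2) - (-7)| / √((-1)² + (-1)² + 0²)
  = |-6 - 2 + 0 + 7| / √(1 + 1 + 0)
  = |-1| / √2
  = 1 / 1.414
  ≈ 0.7071

0.7071


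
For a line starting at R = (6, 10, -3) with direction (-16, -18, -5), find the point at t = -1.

P(t) = R + t·d
  = (6 + (-16)·(-1), 10 + (-18)·(-1), -3 + (-5)·(-1))
  = (6 + 16, 10 + 18, -3 + 5)
  = (22, 28, 2)

(22, 28, 2)


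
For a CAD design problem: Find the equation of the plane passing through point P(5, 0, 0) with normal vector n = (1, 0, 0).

The plane through P with normal n = (a, b, c) satisfies n·(r - P) = 0,
i.e. ax + by + cz = a·x₀ + b·y₀ + c·z₀.
d = 1·5 + 0·0 + 0·0
  = 5 + 0 + 0
  = 5
Equation: x = 5

x = 5


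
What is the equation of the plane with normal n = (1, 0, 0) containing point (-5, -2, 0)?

The plane through P with normal n = (a, b, c) satisfies n·(r - P) = 0,
i.e. ax + by + cz = a·x₀ + b·y₀ + c·z₀.
d = 1·(-5) + 0·(-2) + 0·0
  = -5 + 0 + 0
  = -5
Equation: x = -5

x = -5


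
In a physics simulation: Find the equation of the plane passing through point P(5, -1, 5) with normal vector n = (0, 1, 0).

The plane through P with normal n = (a, b, c) satisfies n·(r - P) = 0,
i.e. ax + by + cz = a·x₀ + b·y₀ + c·z₀.
d = 0·5 + 1·(-1) + 0·5
  = 0 - 1 + 0
  = -1
Equation: y = -1

y = -1


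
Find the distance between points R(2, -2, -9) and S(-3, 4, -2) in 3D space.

d = √[(x₂-x₁)² + (y₂-y₁)² + (z₂-z₁)²]
  = √[(-5)² + 6² + 7²]
  = √[25 + 36 + 49]
  = √110
  ≈ 10.49

10.49


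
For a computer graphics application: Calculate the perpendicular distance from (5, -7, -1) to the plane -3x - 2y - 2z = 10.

distance = |a·x₀ + b·y₀ + c·z₀ - d| / √(a² + b² + c²)
  = |(-3)·5 + (-2)·(-7) + (-2)·(-1) - 10| / √((-3)² + (-2)² + (-2)²)
  = |-15 + 14 + 2 - 10| / √(9 + 4 + 4)
  = |-9| / √17
  = 9 / 4.123
  ≈ 2.183

2.183


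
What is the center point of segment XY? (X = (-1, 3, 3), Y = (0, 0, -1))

M = ((x₁+x₂)/2, (y₁+y₂)/2, (z₁+z₂)/2)
  = ((-1 + 0)/2, (3 + 0)/2, (3 - 1)/2)
  = (-1/2, 3/2, 2/2)
  = (-0.5, 1.5, 1)

(-0.5, 1.5, 1)


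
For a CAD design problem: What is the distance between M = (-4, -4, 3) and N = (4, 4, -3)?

d = √[(x₂-x₁)² + (y₂-y₁)² + (z₂-z₁)²]
  = √[8² + 8² + (-6)²]
  = √[64 + 64 + 36]
  = √164
  ≈ 12.81

12.81


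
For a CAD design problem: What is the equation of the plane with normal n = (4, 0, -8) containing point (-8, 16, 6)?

The plane through P with normal n = (a, b, c) satisfies n·(r - P) = 0,
i.e. ax + by + cz = a·x₀ + b·y₀ + c·z₀.
d = 4·(-8) + 0·16 + (-8)·6
  = -32 + 0 - 48
  = -80
Equation: 4x - 8z = -80

4x - 8z = -80


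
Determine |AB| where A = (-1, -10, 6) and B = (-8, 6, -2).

d = √[(x₂-x₁)² + (y₂-y₁)² + (z₂-z₁)²]
  = √[(-7)² + 16² + (-8)²]
  = √[49 + 256 + 64]
  = √369
  ≈ 19.21

19.21


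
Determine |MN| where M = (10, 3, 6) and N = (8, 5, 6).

d = √[(x₂-x₁)² + (y₂-y₁)² + (z₂-z₁)²]
  = √[(-2)² + 2² + 0²]
  = √[4 + 4 + 0]
  = √8
  ≈ 2.828

2.828


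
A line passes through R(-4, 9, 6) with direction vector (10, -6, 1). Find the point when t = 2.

P(t) = R + t·d
  = (-4 + 10·2, 9 + (-6)·2, 6 + 1·2)
  = (-4 + 20, 9 - 12, 6 + 2)
  = (16, -3, 8)

(16, -3, 8)


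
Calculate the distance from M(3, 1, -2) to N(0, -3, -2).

d = √[(x₂-x₁)² + (y₂-y₁)² + (z₂-z₁)²]
  = √[(-3)² + (-4)² + 0²]
  = √[9 + 16 + 0]
  = √25
  ≈ 5

5


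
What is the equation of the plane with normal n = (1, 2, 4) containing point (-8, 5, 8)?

The plane through P with normal n = (a, b, c) satisfies n·(r - P) = 0,
i.e. ax + by + cz = a·x₀ + b·y₀ + c·z₀.
d = 1·(-8) + 2·5 + 4·8
  = -8 + 10 + 32
  = 34
Equation: x + 2y + 4z = 34

x + 2y + 4z = 34


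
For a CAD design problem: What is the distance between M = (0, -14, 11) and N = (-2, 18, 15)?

d = √[(x₂-x₁)² + (y₂-y₁)² + (z₂-z₁)²]
  = √[(-2)² + 32² + 4²]
  = √[4 + 1024 + 16]
  = √1044
  ≈ 32.31

32.31


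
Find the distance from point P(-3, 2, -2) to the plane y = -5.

distance = |a·x₀ + b·y₀ + c·z₀ - d| / √(a² + b² + c²)
  = |0·(-3) + 1·2 + 0·(-2) - (-5)| / √(0² + 1² + 0²)
  = |0 + 2 + 0 + 5| / √(0 + 1 + 0)
  = |7| / √1
  = 7 / 1
  ≈ 7

7


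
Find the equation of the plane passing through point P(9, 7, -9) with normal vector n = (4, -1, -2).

The plane through P with normal n = (a, b, c) satisfies n·(r - P) = 0,
i.e. ax + by + cz = a·x₀ + b·y₀ + c·z₀.
d = 4·9 + (-1)·7 + (-2)·(-9)
  = 36 - 7 + 18
  = 47
Equation: 4x - y - 2z = 47

4x - y - 2z = 47


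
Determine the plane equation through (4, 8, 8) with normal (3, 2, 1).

The plane through P with normal n = (a, b, c) satisfies n·(r - P) = 0,
i.e. ax + by + cz = a·x₀ + b·y₀ + c·z₀.
d = 3·4 + 2·8 + 1·8
  = 12 + 16 + 8
  = 36
Equation: 3x + 2y + z = 36

3x + 2y + z = 36


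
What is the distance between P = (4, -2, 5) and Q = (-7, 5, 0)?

d = √[(x₂-x₁)² + (y₂-y₁)² + (z₂-z₁)²]
  = √[(-11)² + 7² + (-5)²]
  = √[121 + 49 + 25]
  = √195
  ≈ 13.96

13.96


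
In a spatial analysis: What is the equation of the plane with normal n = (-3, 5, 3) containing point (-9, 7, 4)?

The plane through P with normal n = (a, b, c) satisfies n·(r - P) = 0,
i.e. ax + by + cz = a·x₀ + b·y₀ + c·z₀.
d = (-3)·(-9) + 5·7 + 3·4
  = 27 + 35 + 12
  = 74
Equation: -3x + 5y + 3z = 74

-3x + 5y + 3z = 74


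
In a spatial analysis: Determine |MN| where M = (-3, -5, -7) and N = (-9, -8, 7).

d = √[(x₂-x₁)² + (y₂-y₁)² + (z₂-z₁)²]
  = √[(-6)² + (-3)² + 14²]
  = √[36 + 9 + 196]
  = √241
  ≈ 15.52

15.52


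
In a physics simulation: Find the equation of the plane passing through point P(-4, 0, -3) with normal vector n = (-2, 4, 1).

The plane through P with normal n = (a, b, c) satisfies n·(r - P) = 0,
i.e. ax + by + cz = a·x₀ + b·y₀ + c·z₀.
d = (-2)·(-4) + 4·0 + 1·(-3)
  = 8 + 0 - 3
  = 5
Equation: -2x + 4y + z = 5

-2x + 4y + z = 5


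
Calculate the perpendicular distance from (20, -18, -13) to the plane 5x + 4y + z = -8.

distance = |a·x₀ + b·y₀ + c·z₀ - d| / √(a² + b² + c²)
  = |5·20 + 4·(-18) + 1·(-13) - (-8)| / √(5² + 4² + 1²)
  = |100 - 72 - 13 + 8| / √(25 + 16 + 1)
  = |23| / √42
  = 23 / 6.481
  ≈ 3.549

3.549


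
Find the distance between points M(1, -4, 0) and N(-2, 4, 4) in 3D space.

d = √[(x₂-x₁)² + (y₂-y₁)² + (z₂-z₁)²]
  = √[(-3)² + 8² + 4²]
  = √[9 + 64 + 16]
  = √89
  ≈ 9.434

9.434


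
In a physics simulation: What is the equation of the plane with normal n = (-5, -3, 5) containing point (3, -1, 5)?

The plane through P with normal n = (a, b, c) satisfies n·(r - P) = 0,
i.e. ax + by + cz = a·x₀ + b·y₀ + c·z₀.
d = (-5)·3 + (-3)·(-1) + 5·5
  = -15 + 3 + 25
  = 13
Equation: -5x - 3y + 5z = 13

-5x - 3y + 5z = 13


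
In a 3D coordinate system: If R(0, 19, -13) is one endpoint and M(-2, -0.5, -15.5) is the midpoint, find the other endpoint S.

S = 2M - R
  = (2·(-2) - 0, 2·(-0.5) - 19, 2·(-15.5) - (-13))
  = (-4 + 0, -1 - 19, -31 + 13)
  = (-4, -20, -18)

(-4, -20, -18)


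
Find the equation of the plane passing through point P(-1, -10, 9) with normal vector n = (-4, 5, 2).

The plane through P with normal n = (a, b, c) satisfies n·(r - P) = 0,
i.e. ax + by + cz = a·x₀ + b·y₀ + c·z₀.
d = (-4)·(-1) + 5·(-10) + 2·9
  = 4 - 50 + 18
  = -28
Equation: -4x + 5y + 2z = -28

-4x + 5y + 2z = -28


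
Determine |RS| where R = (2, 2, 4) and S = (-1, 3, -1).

d = √[(x₂-x₁)² + (y₂-y₁)² + (z₂-z₁)²]
  = √[(-3)² + 1² + (-5)²]
  = √[9 + 1 + 25]
  = √35
  ≈ 5.916

5.916


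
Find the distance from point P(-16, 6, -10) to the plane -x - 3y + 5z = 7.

distance = |a·x₀ + b·y₀ + c·z₀ - d| / √(a² + b² + c²)
  = |(-1)·(-16) + (-3)·6 + 5·(-10) - 7| / √((-1)² + (-3)² + 5²)
  = |16 - 18 - 50 - 7| / √(1 + 9 + 25)
  = |-59| / √35
  = 59 / 5.916
  ≈ 9.973

9.973


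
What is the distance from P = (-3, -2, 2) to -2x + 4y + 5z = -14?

distance = |a·x₀ + b·y₀ + c·z₀ - d| / √(a² + b² + c²)
  = |(-2)·(-3) + 4·(-2) + 5·2 - (-14)| / √((-2)² + 4² + 5²)
  = |6 - 8 + 10 + 14| / √(4 + 16 + 25)
  = |22| / √45
  = 22 / 6.708
  ≈ 3.28

3.28


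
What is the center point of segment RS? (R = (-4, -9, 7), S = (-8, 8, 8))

M = ((x₁+x₂)/2, (y₁+y₂)/2, (z₁+z₂)/2)
  = ((-4 - 8)/2, (-9 + 8)/2, (7 + 8)/2)
  = (-12/2, -1/2, 15/2)
  = (-6, -0.5, 7.5)

(-6, -0.5, 7.5)


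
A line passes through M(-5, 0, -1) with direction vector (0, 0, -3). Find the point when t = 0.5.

P(t) = M + t·d
  = (-5 + 0·0.5, 0 + 0·0.5, -1 + (-3)·0.5)
  = (-5 + 0, 0 + 0, -1 - 1.5)
  = (-5, 0, -2.5)

(-5, 0, -2.5)


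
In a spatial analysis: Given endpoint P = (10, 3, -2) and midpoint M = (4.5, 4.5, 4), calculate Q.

Q = 2M - P
  = (2·4.5 - 10, 2·4.5 - 3, 2·4 - (-2))
  = (9 - 10, 9 - 3, 8 + 2)
  = (-1, 6, 10)

(-1, 6, 10)


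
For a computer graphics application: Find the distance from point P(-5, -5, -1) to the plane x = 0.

distance = |a·x₀ + b·y₀ + c·z₀ - d| / √(a² + b² + c²)
  = |1·(-5) + 0·(-5) + 0·(-1) - 0| / √(1² + 0² + 0²)
  = |-5 + 0 + 0 + 0| / √(1 + 0 + 0)
  = |-5| / √1
  = 5 / 1
  ≈ 5

5


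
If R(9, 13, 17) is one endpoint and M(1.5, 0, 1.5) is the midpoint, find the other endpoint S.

S = 2M - R
  = (2·1.5 - 9, 2·0 - 13, 2·1.5 - 17)
  = (3 - 9, 0 - 13, 3 - 17)
  = (-6, -13, -14)

(-6, -13, -14)


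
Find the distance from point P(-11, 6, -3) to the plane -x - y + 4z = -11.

distance = |a·x₀ + b·y₀ + c·z₀ - d| / √(a² + b² + c²)
  = |(-1)·(-11) + (-1)·6 + 4·(-3) - (-11)| / √((-1)² + (-1)² + 4²)
  = |11 - 6 - 12 + 11| / √(1 + 1 + 16)
  = |4| / √18
  = 4 / 4.243
  ≈ 0.9428

0.9428


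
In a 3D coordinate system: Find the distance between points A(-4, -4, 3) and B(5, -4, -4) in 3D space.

d = √[(x₂-x₁)² + (y₂-y₁)² + (z₂-z₁)²]
  = √[9² + 0² + (-7)²]
  = √[81 + 0 + 49]
  = √130
  ≈ 11.4

11.4


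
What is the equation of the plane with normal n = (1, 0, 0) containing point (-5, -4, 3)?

The plane through P with normal n = (a, b, c) satisfies n·(r - P) = 0,
i.e. ax + by + cz = a·x₀ + b·y₀ + c·z₀.
d = 1·(-5) + 0·(-4) + 0·3
  = -5 + 0 + 0
  = -5
Equation: x = -5

x = -5


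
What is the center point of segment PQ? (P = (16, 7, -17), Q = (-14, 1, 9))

M = ((x₁+x₂)/2, (y₁+y₂)/2, (z₁+z₂)/2)
  = ((16 - 14)/2, (7 + 1)/2, (-17 + 9)/2)
  = (2/2, 8/2, -8/2)
  = (1, 4, -4)

(1, 4, -4)


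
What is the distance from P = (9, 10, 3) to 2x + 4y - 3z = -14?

distance = |a·x₀ + b·y₀ + c·z₀ - d| / √(a² + b² + c²)
  = |2·9 + 4·10 + (-3)·3 - (-14)| / √(2² + 4² + (-3)²)
  = |18 + 40 - 9 + 14| / √(4 + 16 + 9)
  = |63| / √29
  = 63 / 5.385
  ≈ 11.7

11.7


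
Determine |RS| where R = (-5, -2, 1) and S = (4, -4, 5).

d = √[(x₂-x₁)² + (y₂-y₁)² + (z₂-z₁)²]
  = √[9² + (-2)² + 4²]
  = √[81 + 4 + 16]
  = √101
  ≈ 10.05

10.05


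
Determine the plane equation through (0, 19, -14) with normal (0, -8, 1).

The plane through P with normal n = (a, b, c) satisfies n·(r - P) = 0,
i.e. ax + by + cz = a·x₀ + b·y₀ + c·z₀.
d = 0·0 + (-8)·19 + 1·(-14)
  = 0 - 152 - 14
  = -166
Equation: -8y + z = -166

-8y + z = -166


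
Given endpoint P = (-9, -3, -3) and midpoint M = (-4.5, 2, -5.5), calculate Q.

Q = 2M - P
  = (2·(-4.5) - (-9), 2·2 - (-3), 2·(-5.5) - (-3))
  = (-9 + 9, 4 + 3, -11 + 3)
  = (0, 7, -8)

(0, 7, -8)


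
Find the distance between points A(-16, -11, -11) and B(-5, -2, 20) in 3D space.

d = √[(x₂-x₁)² + (y₂-y₁)² + (z₂-z₁)²]
  = √[11² + 9² + 31²]
  = √[121 + 81 + 961]
  = √1163
  ≈ 34.1

34.1


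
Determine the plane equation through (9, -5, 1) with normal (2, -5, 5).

The plane through P with normal n = (a, b, c) satisfies n·(r - P) = 0,
i.e. ax + by + cz = a·x₀ + b·y₀ + c·z₀.
d = 2·9 + (-5)·(-5) + 5·1
  = 18 + 25 + 5
  = 48
Equation: 2x - 5y + 5z = 48

2x - 5y + 5z = 48


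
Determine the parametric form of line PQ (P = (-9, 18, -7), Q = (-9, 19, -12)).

Direction vector d = Q - P = (-9 + 9, 19 - 18, -12 + 7) = (0, 1, -5)
Parametric form r = P + t·d:
x = -9, y = 18 + t, z = -7 - 5t

x = -9, y = 18 + t, z = -7 - 5t


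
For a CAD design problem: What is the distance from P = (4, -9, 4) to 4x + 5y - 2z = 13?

distance = |a·x₀ + b·y₀ + c·z₀ - d| / √(a² + b² + c²)
  = |4·4 + 5·(-9) + (-2)·4 - 13| / √(4² + 5² + (-2)²)
  = |16 - 45 - 8 - 13| / √(16 + 25 + 4)
  = |-50| / √45
  = 50 / 6.708
  ≈ 7.454

7.454


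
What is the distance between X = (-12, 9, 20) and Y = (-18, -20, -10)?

d = √[(x₂-x₁)² + (y₂-y₁)² + (z₂-z₁)²]
  = √[(-6)² + (-29)² + (-30)²]
  = √[36 + 841 + 900]
  = √1777
  ≈ 42.15

42.15


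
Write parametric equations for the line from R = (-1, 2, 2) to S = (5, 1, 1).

Direction vector d = S - R = (5 + 1, 1 - 2, 1 - 2) = (6, -1, -1)
Parametric form r = R + t·d:
x = -1 + 6t, y = 2 - t, z = 2 - t

x = -1 + 6t, y = 2 - t, z = 2 - t


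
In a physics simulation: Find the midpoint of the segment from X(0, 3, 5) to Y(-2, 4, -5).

M = ((x₁+x₂)/2, (y₁+y₂)/2, (z₁+z₂)/2)
  = ((0 - 2)/2, (3 + 4)/2, (5 - 5)/2)
  = (-2/2, 7/2, 0/2)
  = (-1, 3.5, 0)

(-1, 3.5, 0)


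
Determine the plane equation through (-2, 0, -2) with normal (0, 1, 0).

The plane through P with normal n = (a, b, c) satisfies n·(r - P) = 0,
i.e. ax + by + cz = a·x₀ + b·y₀ + c·z₀.
d = 0·(-2) + 1·0 + 0·(-2)
  = 0 + 0 + 0
  = 0
Equation: y = 0

y = 0


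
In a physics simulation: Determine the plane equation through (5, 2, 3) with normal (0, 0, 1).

The plane through P with normal n = (a, b, c) satisfies n·(r - P) = 0,
i.e. ax + by + cz = a·x₀ + b·y₀ + c·z₀.
d = 0·5 + 0·2 + 1·3
  = 0 + 0 + 3
  = 3
Equation: z = 3

z = 3


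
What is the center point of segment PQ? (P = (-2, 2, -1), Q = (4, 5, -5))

M = ((x₁+x₂)/2, (y₁+y₂)/2, (z₁+z₂)/2)
  = ((-2 + 4)/2, (2 + 5)/2, (-1 - 5)/2)
  = (2/2, 7/2, -6/2)
  = (1, 3.5, -3)

(1, 3.5, -3)


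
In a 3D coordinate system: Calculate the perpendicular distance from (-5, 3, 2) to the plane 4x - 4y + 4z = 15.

distance = |a·x₀ + b·y₀ + c·z₀ - d| / √(a² + b² + c²)
  = |4·(-5) + (-4)·3 + 4·2 - 15| / √(4² + (-4)² + 4²)
  = |-20 - 12 + 8 - 15| / √(16 + 16 + 16)
  = |-39| / √48
  = 39 / 6.928
  ≈ 5.629

5.629


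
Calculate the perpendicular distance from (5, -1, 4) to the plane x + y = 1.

distance = |a·x₀ + b·y₀ + c·z₀ - d| / √(a² + b² + c²)
  = |1·5 + 1·(-1) + 0·4 - 1| / √(1² + 1² + 0²)
  = |5 - 1 + 0 - 1| / √(1 + 1 + 0)
  = |3| / √2
  = 3 / 1.414
  ≈ 2.121

2.121


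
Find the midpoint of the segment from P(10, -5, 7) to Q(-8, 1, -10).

M = ((x₁+x₂)/2, (y₁+y₂)/2, (z₁+z₂)/2)
  = ((10 - 8)/2, (-5 + 1)/2, (7 - 10)/2)
  = (2/2, -4/2, -3/2)
  = (1, -2, -1.5)

(1, -2, -1.5)


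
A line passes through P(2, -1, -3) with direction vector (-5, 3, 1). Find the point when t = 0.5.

P(t) = P + t·d
  = (2 + (-5)·0.5, -1 + 3·0.5, -3 + 1·0.5)
  = (2 - 2.5, -1 + 1.5, -3 + 0.5)
  = (-0.5, 0.5, -2.5)

(-0.5, 0.5, -2.5)


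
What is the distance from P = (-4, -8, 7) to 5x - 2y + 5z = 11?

distance = |a·x₀ + b·y₀ + c·z₀ - d| / √(a² + b² + c²)
  = |5·(-4) + (-2)·(-8) + 5·7 - 11| / √(5² + (-2)² + 5²)
  = |-20 + 16 + 35 - 11| / √(25 + 4 + 25)
  = |20| / √54
  = 20 / 7.348
  ≈ 2.722

2.722


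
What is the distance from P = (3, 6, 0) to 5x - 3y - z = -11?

distance = |a·x₀ + b·y₀ + c·z₀ - d| / √(a² + b² + c²)
  = |5·3 + (-3)·6 + (-1)·0 - (-11)| / √(5² + (-3)² + (-1)²)
  = |15 - 18 + 0 + 11| / √(25 + 9 + 1)
  = |8| / √35
  = 8 / 5.916
  ≈ 1.352

1.352


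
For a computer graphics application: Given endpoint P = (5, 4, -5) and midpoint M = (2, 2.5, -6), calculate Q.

Q = 2M - P
  = (2·2 - 5, 2·2.5 - 4, 2·(-6) - (-5))
  = (4 - 5, 5 - 4, -12 + 5)
  = (-1, 1, -7)

(-1, 1, -7)


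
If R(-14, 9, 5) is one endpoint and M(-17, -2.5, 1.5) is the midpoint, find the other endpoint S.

S = 2M - R
  = (2·(-17) - (-14), 2·(-2.5) - 9, 2·1.5 - 5)
  = (-34 + 14, -5 - 9, 3 - 5)
  = (-20, -14, -2)

(-20, -14, -2)


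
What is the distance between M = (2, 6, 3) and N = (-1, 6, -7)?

d = √[(x₂-x₁)² + (y₂-y₁)² + (z₂-z₁)²]
  = √[(-3)² + 0² + (-10)²]
  = √[9 + 0 + 100]
  = √109
  ≈ 10.44

10.44


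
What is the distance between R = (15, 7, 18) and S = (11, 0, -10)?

d = √[(x₂-x₁)² + (y₂-y₁)² + (z₂-z₁)²]
  = √[(-4)² + (-7)² + (-28)²]
  = √[16 + 49 + 784]
  = √849
  ≈ 29.14

29.14


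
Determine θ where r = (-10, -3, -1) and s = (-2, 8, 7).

r·s = (-10)·(-2) + (-3)·8 + (-1)·7 = 20 - 24 - 7 = -11
|r| = √((-10)² + (-3)² + (-1)²) = √110 ≈ 10.49
|s| = √((-2)² + 8² + 7²) = √117 ≈ 10.82
cos θ = (r·s)/(|r||s|) = -11/(10.49·10.82) ≈ -0.09696
θ = arccos(-0.09696) ≈ 95.56°

95.56°


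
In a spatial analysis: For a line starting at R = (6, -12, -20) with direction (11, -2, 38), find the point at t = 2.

P(t) = R + t·d
  = (6 + 11·2, -12 + (-2)·2, -20 + 38·2)
  = (6 + 22, -12 - 4, -20 + 76)
  = (28, -16, 56)

(28, -16, 56)


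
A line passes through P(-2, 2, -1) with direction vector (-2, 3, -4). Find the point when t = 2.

P(t) = P + t·d
  = (-2 + (-2)·2, 2 + 3·2, -1 + (-4)·2)
  = (-2 - 4, 2 + 6, -1 - 8)
  = (-6, 8, -9)

(-6, 8, -9)


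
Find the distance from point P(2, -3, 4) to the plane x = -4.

distance = |a·x₀ + b·y₀ + c·z₀ - d| / √(a² + b² + c²)
  = |1·2 + 0·(-3) + 0·4 - (-4)| / √(1² + 0² + 0²)
  = |2 + 0 + 0 + 4| / √(1 + 0 + 0)
  = |6| / √1
  = 6 / 1
  ≈ 6

6


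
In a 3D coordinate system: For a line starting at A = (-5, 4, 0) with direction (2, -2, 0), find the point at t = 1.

P(t) = A + t·d
  = (-5 + 2·1, 4 + (-2)·1, 0 + 0·1)
  = (-5 + 2, 4 - 2, 0 + 0)
  = (-3, 2, 0)

(-3, 2, 0)


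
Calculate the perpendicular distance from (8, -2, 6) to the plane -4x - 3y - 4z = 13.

distance = |a·x₀ + b·y₀ + c·z₀ - d| / √(a² + b² + c²)
  = |(-4)·8 + (-3)·(-2) + (-4)·6 - 13| / √((-4)² + (-3)² + (-4)²)
  = |-32 + 6 - 24 - 13| / √(16 + 9 + 16)
  = |-63| / √41
  = 63 / 6.403
  ≈ 9.839

9.839


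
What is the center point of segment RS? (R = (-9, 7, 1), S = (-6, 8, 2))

M = ((x₁+x₂)/2, (y₁+y₂)/2, (z₁+z₂)/2)
  = ((-9 - 6)/2, (7 + 8)/2, (1 + 2)/2)
  = (-15/2, 15/2, 3/2)
  = (-7.5, 7.5, 1.5)

(-7.5, 7.5, 1.5)


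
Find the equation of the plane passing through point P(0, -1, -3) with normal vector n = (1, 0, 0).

The plane through P with normal n = (a, b, c) satisfies n·(r - P) = 0,
i.e. ax + by + cz = a·x₀ + b·y₀ + c·z₀.
d = 1·0 + 0·(-1) + 0·(-3)
  = 0 + 0 + 0
  = 0
Equation: x = 0

x = 0


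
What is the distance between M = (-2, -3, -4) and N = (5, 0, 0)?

d = √[(x₂-x₁)² + (y₂-y₁)² + (z₂-z₁)²]
  = √[7² + 3² + 4²]
  = √[49 + 9 + 16]
  = √74
  ≈ 8.602

8.602


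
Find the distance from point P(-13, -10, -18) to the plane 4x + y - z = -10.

distance = |a·x₀ + b·y₀ + c·z₀ - d| / √(a² + b² + c²)
  = |4·(-13) + 1·(-10) + (-1)·(-18) - (-10)| / √(4² + 1² + (-1)²)
  = |-52 - 10 + 18 + 10| / √(16 + 1 + 1)
  = |-34| / √18
  = 34 / 4.243
  ≈ 8.014

8.014


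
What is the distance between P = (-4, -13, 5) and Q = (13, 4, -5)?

d = √[(x₂-x₁)² + (y₂-y₁)² + (z₂-z₁)²]
  = √[17² + 17² + (-10)²]
  = √[289 + 289 + 100]
  = √678
  ≈ 26.04

26.04


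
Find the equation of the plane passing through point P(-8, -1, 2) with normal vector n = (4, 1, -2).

The plane through P with normal n = (a, b, c) satisfies n·(r - P) = 0,
i.e. ax + by + cz = a·x₀ + b·y₀ + c·z₀.
d = 4·(-8) + 1·(-1) + (-2)·2
  = -32 - 1 - 4
  = -37
Equation: 4x + y - 2z = -37

4x + y - 2z = -37


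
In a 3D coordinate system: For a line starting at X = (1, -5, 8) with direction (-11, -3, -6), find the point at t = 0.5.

P(t) = X + t·d
  = (1 + (-11)·0.5, -5 + (-3)·0.5, 8 + (-6)·0.5)
  = (1 - 5.5, -5 - 1.5, 8 - 3)
  = (-4.5, -6.5, 5)

(-4.5, -6.5, 5)


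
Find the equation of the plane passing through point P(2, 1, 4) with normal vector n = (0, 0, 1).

The plane through P with normal n = (a, b, c) satisfies n·(r - P) = 0,
i.e. ax + by + cz = a·x₀ + b·y₀ + c·z₀.
d = 0·2 + 0·1 + 1·4
  = 0 + 0 + 4
  = 4
Equation: z = 4

z = 4


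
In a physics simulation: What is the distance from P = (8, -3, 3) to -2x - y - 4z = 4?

distance = |a·x₀ + b·y₀ + c·z₀ - d| / √(a² + b² + c²)
  = |(-2)·8 + (-1)·(-3) + (-4)·3 - 4| / √((-2)² + (-1)² + (-4)²)
  = |-16 + 3 - 12 - 4| / √(4 + 1 + 16)
  = |-29| / √21
  = 29 / 4.583
  ≈ 6.328

6.328


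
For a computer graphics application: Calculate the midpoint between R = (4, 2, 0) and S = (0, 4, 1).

M = ((x₁+x₂)/2, (y₁+y₂)/2, (z₁+z₂)/2)
  = ((4 + 0)/2, (2 + 4)/2, (0 + 1)/2)
  = (4/2, 6/2, 1/2)
  = (2, 3, 0.5)

(2, 3, 0.5)


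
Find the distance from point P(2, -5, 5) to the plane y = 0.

distance = |a·x₀ + b·y₀ + c·z₀ - d| / √(a² + b² + c²)
  = |0·2 + 1·(-5) + 0·5 - 0| / √(0² + 1² + 0²)
  = |0 - 5 + 0 + 0| / √(0 + 1 + 0)
  = |-5| / √1
  = 5 / 1
  ≈ 5

5


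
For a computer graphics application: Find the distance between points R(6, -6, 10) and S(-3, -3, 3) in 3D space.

d = √[(x₂-x₁)² + (y₂-y₁)² + (z₂-z₁)²]
  = √[(-9)² + 3² + (-7)²]
  = √[81 + 9 + 49]
  = √139
  ≈ 11.79

11.79


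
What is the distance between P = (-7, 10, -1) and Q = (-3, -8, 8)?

d = √[(x₂-x₁)² + (y₂-y₁)² + (z₂-z₁)²]
  = √[4² + (-18)² + 9²]
  = √[16 + 324 + 81]
  = √421
  ≈ 20.52

20.52


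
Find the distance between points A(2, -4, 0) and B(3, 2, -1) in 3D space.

d = √[(x₂-x₁)² + (y₂-y₁)² + (z₂-z₁)²]
  = √[1² + 6² + (-1)²]
  = √[1 + 36 + 1]
  = √38
  ≈ 6.164

6.164


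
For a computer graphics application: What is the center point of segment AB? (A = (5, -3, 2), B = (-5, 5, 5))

M = ((x₁+x₂)/2, (y₁+y₂)/2, (z₁+z₂)/2)
  = ((5 - 5)/2, (-3 + 5)/2, (2 + 5)/2)
  = (0/2, 2/2, 7/2)
  = (0, 1, 3.5)

(0, 1, 3.5)


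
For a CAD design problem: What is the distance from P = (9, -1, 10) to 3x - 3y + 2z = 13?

distance = |a·x₀ + b·y₀ + c·z₀ - d| / √(a² + b² + c²)
  = |3·9 + (-3)·(-1) + 2·10 - 13| / √(3² + (-3)² + 2²)
  = |27 + 3 + 20 - 13| / √(9 + 9 + 4)
  = |37| / √22
  = 37 / 4.69
  ≈ 7.888

7.888


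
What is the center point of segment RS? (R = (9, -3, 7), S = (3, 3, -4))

M = ((x₁+x₂)/2, (y₁+y₂)/2, (z₁+z₂)/2)
  = ((9 + 3)/2, (-3 + 3)/2, (7 - 4)/2)
  = (12/2, 0/2, 3/2)
  = (6, 0, 1.5)

(6, 0, 1.5)


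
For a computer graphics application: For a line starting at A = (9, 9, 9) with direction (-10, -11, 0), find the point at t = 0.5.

P(t) = A + t·d
  = (9 + (-10)·0.5, 9 + (-11)·0.5, 9 + 0·0.5)
  = (9 - 5, 9 - 5.5, 9 + 0)
  = (4, 3.5, 9)

(4, 3.5, 9)


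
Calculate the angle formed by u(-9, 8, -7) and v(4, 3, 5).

u·v = (-9)·4 + 8·3 + (-7)·5 = -36 + 24 - 35 = -47
|u| = √((-9)² + 8² + (-7)²) = √194 ≈ 13.93
|v| = √(4² + 3² + 5²) = √50 ≈ 7.071
cos θ = (u·v)/(|u||v|) = -47/(13.93·7.071) ≈ -0.4772
θ = arccos(-0.4772) ≈ 118.5°

118.5°


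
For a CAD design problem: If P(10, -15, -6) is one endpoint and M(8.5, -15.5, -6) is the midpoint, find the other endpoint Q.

Q = 2M - P
  = (2·8.5 - 10, 2·(-15.5) - (-15), 2·(-6) - (-6))
  = (17 - 10, -31 + 15, -12 + 6)
  = (7, -16, -6)

(7, -16, -6)


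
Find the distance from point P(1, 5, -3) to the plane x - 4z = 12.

distance = |a·x₀ + b·y₀ + c·z₀ - d| / √(a² + b² + c²)
  = |1·1 + 0·5 + (-4)·(-3) - 12| / √(1² + 0² + (-4)²)
  = |1 + 0 + 12 - 12| / √(1 + 0 + 16)
  = |1| / √17
  = 1 / 4.123
  ≈ 0.2425

0.2425


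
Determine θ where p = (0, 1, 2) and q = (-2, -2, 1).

p·q = 0·(-2) + 1·(-2) + 2·1 = 0 - 2 + 2 = 0
|p| = √(0² + 1² + 2²) = √5 ≈ 2.236
|q| = √((-2)² + (-2)² + 1²) = √9 ≈ 3
cos θ = (p·q)/(|p||q|) = 0/(2.236·3) ≈ 0
θ = arccos(0) ≈ 90°

90°


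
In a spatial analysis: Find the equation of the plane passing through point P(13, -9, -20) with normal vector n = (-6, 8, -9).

The plane through P with normal n = (a, b, c) satisfies n·(r - P) = 0,
i.e. ax + by + cz = a·x₀ + b·y₀ + c·z₀.
d = (-6)·13 + 8·(-9) + (-9)·(-20)
  = -78 - 72 + 180
  = 30
Equation: -6x + 8y - 9z = 30

-6x + 8y - 9z = 30


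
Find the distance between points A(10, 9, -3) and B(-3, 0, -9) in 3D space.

d = √[(x₂-x₁)² + (y₂-y₁)² + (z₂-z₁)²]
  = √[(-13)² + (-9)² + (-6)²]
  = √[169 + 81 + 36]
  = √286
  ≈ 16.91

16.91


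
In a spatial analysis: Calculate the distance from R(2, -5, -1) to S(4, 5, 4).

d = √[(x₂-x₁)² + (y₂-y₁)² + (z₂-z₁)²]
  = √[2² + 10² + 5²]
  = √[4 + 100 + 25]
  = √129
  ≈ 11.36

11.36


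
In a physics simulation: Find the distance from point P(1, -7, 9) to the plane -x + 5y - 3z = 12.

distance = |a·x₀ + b·y₀ + c·z₀ - d| / √(a² + b² + c²)
  = |(-1)·1 + 5·(-7) + (-3)·9 - 12| / √((-1)² + 5² + (-3)²)
  = |-1 - 35 - 27 - 12| / √(1 + 25 + 9)
  = |-75| / √35
  = 75 / 5.916
  ≈ 12.68

12.68


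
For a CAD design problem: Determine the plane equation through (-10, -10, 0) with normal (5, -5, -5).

The plane through P with normal n = (a, b, c) satisfies n·(r - P) = 0,
i.e. ax + by + cz = a·x₀ + b·y₀ + c·z₀.
d = 5·(-10) + (-5)·(-10) + (-5)·0
  = -50 + 50 + 0
  = 0
Equation: 5x - 5y - 5z = 0

5x - 5y - 5z = 0


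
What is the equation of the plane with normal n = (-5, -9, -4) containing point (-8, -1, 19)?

The plane through P with normal n = (a, b, c) satisfies n·(r - P) = 0,
i.e. ax + by + cz = a·x₀ + b·y₀ + c·z₀.
d = (-5)·(-8) + (-9)·(-1) + (-4)·19
  = 40 + 9 - 76
  = -27
Equation: -5x - 9y - 4z = -27

-5x - 9y - 4z = -27


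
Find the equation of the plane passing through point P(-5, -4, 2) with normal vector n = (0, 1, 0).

The plane through P with normal n = (a, b, c) satisfies n·(r - P) = 0,
i.e. ax + by + cz = a·x₀ + b·y₀ + c·z₀.
d = 0·(-5) + 1·(-4) + 0·2
  = 0 - 4 + 0
  = -4
Equation: y = -4

y = -4


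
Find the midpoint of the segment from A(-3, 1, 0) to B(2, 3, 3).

M = ((x₁+x₂)/2, (y₁+y₂)/2, (z₁+z₂)/2)
  = ((-3 + 2)/2, (1 + 3)/2, (0 + 3)/2)
  = (-1/2, 4/2, 3/2)
  = (-0.5, 2, 1.5)

(-0.5, 2, 1.5)


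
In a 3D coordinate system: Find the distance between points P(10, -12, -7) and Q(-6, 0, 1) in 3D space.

d = √[(x₂-x₁)² + (y₂-y₁)² + (z₂-z₁)²]
  = √[(-16)² + 12² + 8²]
  = √[256 + 144 + 64]
  = √464
  ≈ 21.54

21.54


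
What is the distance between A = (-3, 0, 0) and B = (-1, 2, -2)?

d = √[(x₂-x₁)² + (y₂-y₁)² + (z₂-z₁)²]
  = √[2² + 2² + (-2)²]
  = √[4 + 4 + 4]
  = √12
  ≈ 3.464

3.464


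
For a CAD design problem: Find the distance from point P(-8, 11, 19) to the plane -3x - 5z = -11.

distance = |a·x₀ + b·y₀ + c·z₀ - d| / √(a² + b² + c²)
  = |(-3)·(-8) + 0·11 + (-5)·19 - (-11)| / √((-3)² + 0² + (-5)²)
  = |24 + 0 - 95 + 11| / √(9 + 0 + 25)
  = |-60| / √34
  = 60 / 5.831
  ≈ 10.29

10.29


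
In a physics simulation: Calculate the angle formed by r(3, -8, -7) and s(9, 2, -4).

r·s = 3·9 + (-8)·2 + (-7)·(-4) = 27 - 16 + 28 = 39
|r| = √(3² + (-8)² + (-7)²) = √122 ≈ 11.05
|s| = √(9² + 2² + (-4)²) = √101 ≈ 10.05
cos θ = (r·s)/(|r||s|) = 39/(11.05·10.05) ≈ 0.3513
θ = arccos(0.3513) ≈ 69.43°

69.43°


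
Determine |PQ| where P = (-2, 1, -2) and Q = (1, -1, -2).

d = √[(x₂-x₁)² + (y₂-y₁)² + (z₂-z₁)²]
  = √[3² + (-2)² + 0²]
  = √[9 + 4 + 0]
  = √13
  ≈ 3.606

3.606


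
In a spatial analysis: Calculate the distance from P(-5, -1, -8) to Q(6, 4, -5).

d = √[(x₂-x₁)² + (y₂-y₁)² + (z₂-z₁)²]
  = √[11² + 5² + 3²]
  = √[121 + 25 + 9]
  = √155
  ≈ 12.45

12.45


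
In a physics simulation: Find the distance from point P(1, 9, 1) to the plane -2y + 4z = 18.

distance = |a·x₀ + b·y₀ + c·z₀ - d| / √(a² + b² + c²)
  = |0·1 + (-2)·9 + 4·1 - 18| / √(0² + (-2)² + 4²)
  = |0 - 18 + 4 - 18| / √(0 + 4 + 16)
  = |-32| / √20
  = 32 / 4.472
  ≈ 7.155

7.155


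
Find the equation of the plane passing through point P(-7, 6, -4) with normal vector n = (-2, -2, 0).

The plane through P with normal n = (a, b, c) satisfies n·(r - P) = 0,
i.e. ax + by + cz = a·x₀ + b·y₀ + c·z₀.
d = (-2)·(-7) + (-2)·6 + 0·(-4)
  = 14 - 12 + 0
  = 2
Equation: -2x - 2y = 2

-2x - 2y = 2


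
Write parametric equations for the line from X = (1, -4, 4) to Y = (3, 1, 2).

Direction vector d = Y - X = (3 - 1, 1 + 4, 2 - 4) = (2, 5, -2)
Parametric form r = X + t·d:
x = 1 + 2t, y = -4 + 5t, z = 4 - 2t

x = 1 + 2t, y = -4 + 5t, z = 4 - 2t


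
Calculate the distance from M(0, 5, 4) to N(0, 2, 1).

d = √[(x₂-x₁)² + (y₂-y₁)² + (z₂-z₁)²]
  = √[0² + (-3)² + (-3)²]
  = √[0 + 9 + 9]
  = √18
  ≈ 4.243

4.243


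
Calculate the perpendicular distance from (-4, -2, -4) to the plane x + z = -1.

distance = |a·x₀ + b·y₀ + c·z₀ - d| / √(a² + b² + c²)
  = |1·(-4) + 0·(-2) + 1·(-4) - (-1)| / √(1² + 0² + 1²)
  = |-4 + 0 - 4 + 1| / √(1 + 0 + 1)
  = |-7| / √2
  = 7 / 1.414
  ≈ 4.95

4.95


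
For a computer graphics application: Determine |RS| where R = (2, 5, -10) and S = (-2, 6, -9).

d = √[(x₂-x₁)² + (y₂-y₁)² + (z₂-z₁)²]
  = √[(-4)² + 1² + 1²]
  = √[16 + 1 + 1]
  = √18
  ≈ 4.243

4.243


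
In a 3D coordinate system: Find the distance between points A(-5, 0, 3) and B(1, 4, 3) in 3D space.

d = √[(x₂-x₁)² + (y₂-y₁)² + (z₂-z₁)²]
  = √[6² + 4² + 0²]
  = √[36 + 16 + 0]
  = √52
  ≈ 7.211

7.211


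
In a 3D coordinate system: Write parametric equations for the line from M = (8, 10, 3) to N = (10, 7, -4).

Direction vector d = N - M = (10 - 8, 7 - 10, -4 - 3) = (2, -3, -7)
Parametric form r = M + t·d:
x = 8 + 2t, y = 10 - 3t, z = 3 - 7t

x = 8 + 2t, y = 10 - 3t, z = 3 - 7t


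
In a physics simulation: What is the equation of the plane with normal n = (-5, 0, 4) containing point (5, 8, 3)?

The plane through P with normal n = (a, b, c) satisfies n·(r - P) = 0,
i.e. ax + by + cz = a·x₀ + b·y₀ + c·z₀.
d = (-5)·5 + 0·8 + 4·3
  = -25 + 0 + 12
  = -13
Equation: -5x + 4z = -13

-5x + 4z = -13


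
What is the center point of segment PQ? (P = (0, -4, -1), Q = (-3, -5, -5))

M = ((x₁+x₂)/2, (y₁+y₂)/2, (z₁+z₂)/2)
  = ((0 - 3)/2, (-4 - 5)/2, (-1 - 5)/2)
  = (-3/2, -9/2, -6/2)
  = (-1.5, -4.5, -3)

(-1.5, -4.5, -3)


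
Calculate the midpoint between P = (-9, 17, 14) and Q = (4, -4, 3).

M = ((x₁+x₂)/2, (y₁+y₂)/2, (z₁+z₂)/2)
  = ((-9 + 4)/2, (17 - 4)/2, (14 + 3)/2)
  = (-5/2, 13/2, 17/2)
  = (-2.5, 6.5, 8.5)

(-2.5, 6.5, 8.5)


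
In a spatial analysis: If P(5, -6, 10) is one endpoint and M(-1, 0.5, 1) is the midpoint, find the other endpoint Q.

Q = 2M - P
  = (2·(-1) - 5, 2·0.5 - (-6), 2·1 - 10)
  = (-2 - 5, 1 + 6, 2 - 10)
  = (-7, 7, -8)

(-7, 7, -8)
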